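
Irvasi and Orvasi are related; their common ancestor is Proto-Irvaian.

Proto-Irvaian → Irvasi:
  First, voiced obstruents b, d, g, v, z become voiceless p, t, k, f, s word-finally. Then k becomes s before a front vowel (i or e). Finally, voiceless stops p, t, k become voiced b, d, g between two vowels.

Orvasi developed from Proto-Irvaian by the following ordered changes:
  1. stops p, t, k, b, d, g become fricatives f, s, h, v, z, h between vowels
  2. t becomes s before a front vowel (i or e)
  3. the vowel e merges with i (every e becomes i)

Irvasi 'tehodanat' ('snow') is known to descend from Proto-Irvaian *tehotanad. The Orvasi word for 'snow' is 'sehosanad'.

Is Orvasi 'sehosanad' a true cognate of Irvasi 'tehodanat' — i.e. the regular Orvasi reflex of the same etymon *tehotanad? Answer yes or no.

no

Derive the expected Orvasi reflex of *tehotanad:
Orvasi: *tehotanad
  tehotanad → tehosanad   [intervocalic lenition]
  tehosanad → sehosanad   [palatalisation]
  sehosanad → sihosanad   [vowel merger]
  giving Orvasi sihosanad.
The regular Orvasi reflex would be 'sihosanad', but the attested form is 'sehosanad'. The correspondence is irregular, so they are not cognates (the Orvasi form has a different source).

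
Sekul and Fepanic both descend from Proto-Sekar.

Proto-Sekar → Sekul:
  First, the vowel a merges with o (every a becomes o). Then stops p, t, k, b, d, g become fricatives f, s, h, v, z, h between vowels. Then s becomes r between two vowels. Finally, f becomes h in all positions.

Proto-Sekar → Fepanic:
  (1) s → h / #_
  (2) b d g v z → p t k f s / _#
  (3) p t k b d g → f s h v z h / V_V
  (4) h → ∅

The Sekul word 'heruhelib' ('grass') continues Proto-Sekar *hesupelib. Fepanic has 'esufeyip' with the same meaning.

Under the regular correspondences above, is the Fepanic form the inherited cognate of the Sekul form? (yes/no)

Derive the expected Fepanic reflex of *hesupelib:
Fepanic: *hesupelib > hesupelip > hesufelip > esufelip  (by final devoicing, intervocalic lenition, h-loss)
The regular Fepanic reflex would be 'esufelip', but the attested form is 'esufeyip'. The correspondence is irregular, so they are not cognates (the Fepanic form has a different source).

no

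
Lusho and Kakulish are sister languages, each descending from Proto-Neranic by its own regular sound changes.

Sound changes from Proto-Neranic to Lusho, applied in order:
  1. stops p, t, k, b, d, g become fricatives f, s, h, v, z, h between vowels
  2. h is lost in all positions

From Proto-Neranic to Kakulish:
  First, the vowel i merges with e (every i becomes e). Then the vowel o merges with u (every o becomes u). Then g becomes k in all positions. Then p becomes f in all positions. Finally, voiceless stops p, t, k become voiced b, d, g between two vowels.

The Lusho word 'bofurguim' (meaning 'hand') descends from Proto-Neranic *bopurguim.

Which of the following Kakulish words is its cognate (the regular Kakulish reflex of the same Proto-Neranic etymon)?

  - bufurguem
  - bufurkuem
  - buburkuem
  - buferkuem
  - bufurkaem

Kakulish: start from *bopurguim.
  rule 1 (vowel merger): bopurguim → bopurguem
  rule 2 (vowel merger): bopurguem → bupurguem
  rule 3 (unconditioned shift): bupurguem → bupurkuem
  rule 4 (unconditioned shift): bupurkuem → bufurkuem
  rule 5: no change — bufurkuem
  ⇒ Kakulish bufurkuem
Only 'bufurkuem' matches the regular Kakulish development of *bopurguim.

bufurkuem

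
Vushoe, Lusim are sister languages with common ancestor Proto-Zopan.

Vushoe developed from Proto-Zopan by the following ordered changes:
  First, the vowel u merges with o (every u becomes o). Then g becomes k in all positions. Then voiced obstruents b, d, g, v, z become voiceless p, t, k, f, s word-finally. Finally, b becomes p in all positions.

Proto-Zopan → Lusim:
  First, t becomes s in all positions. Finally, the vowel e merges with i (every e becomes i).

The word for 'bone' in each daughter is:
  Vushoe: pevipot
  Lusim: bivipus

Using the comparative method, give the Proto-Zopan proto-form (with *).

Position 7: Vushoe has t, Lusim has s. Taking the neighbouring segments as reconstructed: Vushoe t could go back to *t or *d; Lusim s could go back to *t or *s — the one source consistent with every daughter is *t.
Position 2: Vushoe has e, Lusim has i. Vushoe preserves e here (none of its changes turn any other segment into e), so the proto-segment is *e.
Verify the candidate proto-form against each daughter:
Vushoe: *beviput
  beviput → bevipot   [vowel merger]
  bevipot (rule 2 does not apply)
  bevipot (rule 3 does not apply)
  bevipot → pevipot   [unconditioned shift]
  giving Vushoe pevipot.
Lusim: *beviput
  beviput → bevipus   [unconditioned shift]
  bevipus → bivipus   [vowel merger]
  giving Lusim bivipus.
*beviput is the unique common source.

*beviput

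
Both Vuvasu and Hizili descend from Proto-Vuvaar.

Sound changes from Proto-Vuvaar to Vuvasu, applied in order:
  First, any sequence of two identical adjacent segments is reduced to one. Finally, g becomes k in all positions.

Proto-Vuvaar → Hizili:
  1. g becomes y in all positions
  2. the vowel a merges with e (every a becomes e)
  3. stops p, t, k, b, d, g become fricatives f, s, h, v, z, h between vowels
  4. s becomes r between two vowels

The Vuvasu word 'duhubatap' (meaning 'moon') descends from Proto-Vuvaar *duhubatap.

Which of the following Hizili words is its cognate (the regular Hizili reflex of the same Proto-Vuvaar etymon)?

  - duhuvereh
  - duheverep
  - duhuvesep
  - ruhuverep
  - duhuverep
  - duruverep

Hizili: *duhubatap
  duhubatap (rule 1 does not apply)
  duhubatap → duhubetep   [vowel merger]
  duhubetep → duhuvesep   [intervocalic lenition]
  duhuvesep → duhuverep   [rhotacism]
  giving Hizili duhuverep.
Only 'duhuverep' matches the regular Hizili development of *duhubatap.

duhuverep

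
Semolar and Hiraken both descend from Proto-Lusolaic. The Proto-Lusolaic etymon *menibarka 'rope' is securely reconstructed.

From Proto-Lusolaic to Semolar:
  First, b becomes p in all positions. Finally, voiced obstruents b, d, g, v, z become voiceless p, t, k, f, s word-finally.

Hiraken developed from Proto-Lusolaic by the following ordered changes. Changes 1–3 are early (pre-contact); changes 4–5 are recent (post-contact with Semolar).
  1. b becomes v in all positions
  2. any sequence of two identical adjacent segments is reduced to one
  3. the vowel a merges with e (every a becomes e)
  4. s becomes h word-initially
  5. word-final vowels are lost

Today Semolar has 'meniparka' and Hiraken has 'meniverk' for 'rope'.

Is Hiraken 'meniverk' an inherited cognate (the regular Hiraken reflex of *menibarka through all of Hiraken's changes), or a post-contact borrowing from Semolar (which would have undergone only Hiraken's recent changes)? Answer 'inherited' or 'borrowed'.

If inherited, *menibarka would pass through all of Hiraken's changes:
Hiraken: start from *menibarka.
  rule 1 (unconditioned shift): menibarka → menivarka
  rule 2: no change — menivarka
  rule 3 (vowel merger): menivarka → meniverke
  rule 4: no change — meniverke
  rule 5 (apocope): meniverke → meniverk
  ⇒ Hiraken meniverk
If borrowed from Semolar 'meniparka' after the early changes, it would undergo only the recent ones:
  rule 4 (debuccalisation): no change (meniparka)
  rule 5 (apocope): meniparka → menipark
  ⇒ as a loan: menipark
Hiraken 'meniverk' matches the inherited outcome exactly, so it is an inherited cognate, not a loan.

inherited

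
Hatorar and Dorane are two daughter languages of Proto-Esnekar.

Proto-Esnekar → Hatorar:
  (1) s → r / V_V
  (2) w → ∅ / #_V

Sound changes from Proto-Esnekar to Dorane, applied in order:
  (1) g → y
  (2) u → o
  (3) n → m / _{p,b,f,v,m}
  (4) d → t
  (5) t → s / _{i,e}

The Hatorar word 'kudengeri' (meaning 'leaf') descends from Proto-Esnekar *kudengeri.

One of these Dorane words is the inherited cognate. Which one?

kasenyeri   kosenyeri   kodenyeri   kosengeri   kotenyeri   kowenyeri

Dorane: start from *kudengeri.
  rule 1 (unconditioned shift): kudengeri → kudenyeri
  rule 2 (vowel merger): kudenyeri → kodenyeri
  rule 3: no change — kodenyeri
  rule 4 (unconditioned shift): kodenyeri → kotenyeri
  rule 5 (palatalisation): kotenyeri → kosenyeri
  ⇒ Dorane kosenyeri
The other candidates each miss or misapply at least one Dorane change.

kosenyeri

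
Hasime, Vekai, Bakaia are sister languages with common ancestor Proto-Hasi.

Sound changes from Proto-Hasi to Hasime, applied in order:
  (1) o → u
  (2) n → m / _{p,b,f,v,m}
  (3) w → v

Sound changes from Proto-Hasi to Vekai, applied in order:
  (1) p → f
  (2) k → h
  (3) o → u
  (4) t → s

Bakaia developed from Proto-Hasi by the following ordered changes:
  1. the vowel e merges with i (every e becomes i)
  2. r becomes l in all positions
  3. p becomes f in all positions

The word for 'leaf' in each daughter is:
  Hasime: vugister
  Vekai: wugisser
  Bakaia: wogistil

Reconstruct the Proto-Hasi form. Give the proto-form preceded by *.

*wogister

Position 7: Hasime has e, Vekai has e, Bakaia has i. Hasime preserves e here (none of its changes turn any other segment into e), so the proto-segment is *e.
Position 6: Hasime has t, Vekai has s, Bakaia has t. Hasime preserves t here (none of its changes turn any other segment into t), so the proto-segment is *t.
Position 8: Hasime has r, Vekai has r, Bakaia has l. Hasime preserves r here (none of its changes turn any other segment into r), so the proto-segment is *r.
Continuing position by position gives *wogister; check it forward:
Hasime: *wogister > wugister > vugister  (by vowel merger, unconditioned shift)
Vekai: start from *wogister.
  rule 1: no change — wogister
  rule 2: no change — wogister
  rule 3 (vowel merger): wogister → wugister
  rule 4 (unconditioned shift): wugister → wugisser
  ⇒ Vekai wugisser
Bakaia: *wogister > wogistir > wogistil  (by vowel merger, unconditioned shift)
*wogister is the unique common source.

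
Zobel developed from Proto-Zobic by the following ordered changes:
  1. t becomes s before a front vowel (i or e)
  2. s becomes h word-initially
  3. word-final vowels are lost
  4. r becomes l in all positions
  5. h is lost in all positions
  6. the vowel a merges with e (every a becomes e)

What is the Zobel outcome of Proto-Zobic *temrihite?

emliis

Zobel: *temrihite
  temrihite → semrihise   [palatalisation]
  semrihise → hemrihise   [debuccalisation]
  hemrihise → hemrihis   [apocope]
  hemrihis → hemlihis   [unconditioned shift]
  hemlihis → emliis   [h-loss]
  emliis (rule 6 does not apply)
  giving Zobel emliis.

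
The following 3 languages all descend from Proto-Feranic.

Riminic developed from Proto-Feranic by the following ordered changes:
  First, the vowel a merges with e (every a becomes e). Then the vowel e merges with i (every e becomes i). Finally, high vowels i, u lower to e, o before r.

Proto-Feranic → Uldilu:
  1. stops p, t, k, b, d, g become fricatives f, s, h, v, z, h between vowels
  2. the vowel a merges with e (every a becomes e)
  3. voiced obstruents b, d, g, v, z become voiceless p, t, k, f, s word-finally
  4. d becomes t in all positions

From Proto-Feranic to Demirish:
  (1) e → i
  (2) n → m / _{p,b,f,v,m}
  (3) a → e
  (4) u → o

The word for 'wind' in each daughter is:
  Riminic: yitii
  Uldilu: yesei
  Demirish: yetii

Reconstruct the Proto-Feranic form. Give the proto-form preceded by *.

*yatei

Position 3: Riminic has t, Uldilu has s, Demirish has t. Riminic preserves t here (none of its changes turn any other segment into t), so the proto-segment is *t.
Position 4: Riminic has i, Uldilu has e, Demirish has i. Taking the neighbouring segments as reconstructed: Riminic i could go back to *a or *e or *i; Uldilu e could go back to *a or *e; Demirish i could go back to *e or *i — the one source consistent with every daughter is *e.
Verify the candidate proto-form against each daughter:
Riminic: *yatei > yetei > yitii  (by vowel merger, vowel merger)
Uldilu: *yatei > yasei > yesei  (by intervocalic lenition, vowel merger)
Demirish: *yatei
  yatei → yatii   [vowel merger]
  yatii (rule 2 does not apply)
  yatii → yetii   [vowel merger]
  yetii (rule 4 does not apply)
  giving Demirish yetii.
Only *yatei yields all of Riminic yitii, Uldilu yesei, Demirish yetii.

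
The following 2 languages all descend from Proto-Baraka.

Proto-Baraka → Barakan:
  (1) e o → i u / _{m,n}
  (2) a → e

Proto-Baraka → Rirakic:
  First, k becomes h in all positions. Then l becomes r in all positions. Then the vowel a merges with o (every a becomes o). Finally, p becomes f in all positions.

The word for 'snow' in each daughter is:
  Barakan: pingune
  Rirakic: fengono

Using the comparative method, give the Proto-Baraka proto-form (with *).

*pengona

Position 2: Barakan has i, Rirakic has e. Rirakic preserves e here (none of its changes turn any other segment into e), so the proto-segment is *e.
Position 1: Barakan has p, Rirakic has f. Barakan preserves p here (none of its changes turn any other segment into p), so the proto-segment is *p.
This points to *pengona. Verify forward in each daughter:
Barakan: *pengona > pinguna > pingune  (by pre-nasal raising, vowel merger)
Rirakic: *pengona > pengono > fengono  (by vowel merger, unconditioned shift)
*pengona is the unique common source.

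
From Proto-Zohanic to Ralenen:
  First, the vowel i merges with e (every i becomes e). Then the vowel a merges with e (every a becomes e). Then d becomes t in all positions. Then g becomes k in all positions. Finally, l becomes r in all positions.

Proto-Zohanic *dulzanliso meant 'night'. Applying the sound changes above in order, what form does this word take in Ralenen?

turzenreso

Ralenen: start from *dulzanliso.
  rule 1 (vowel merger): dulzanliso → dulzanleso
  rule 2 (vowel merger): dulzanleso → dulzenleso
  rule 3 (unconditioned shift): dulzenleso → tulzenleso
  rule 4: no change — tulzenleso
  rule 5 (unconditioned shift): tulzenleso → turzenreso
  ⇒ Ralenen turzenreso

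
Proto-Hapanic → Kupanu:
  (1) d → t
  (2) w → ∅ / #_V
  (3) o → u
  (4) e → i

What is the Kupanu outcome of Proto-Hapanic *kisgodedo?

kisgutitu

Kupanu: *kisgodedo
  kisgodedo → kisgoteto   [unconditioned shift]
  kisgoteto (rule 2 does not apply)
  kisgoteto → kisgutetu   [vowel merger]
  kisgutetu → kisgutitu   [vowel merger]
  giving Kupanu kisgutitu.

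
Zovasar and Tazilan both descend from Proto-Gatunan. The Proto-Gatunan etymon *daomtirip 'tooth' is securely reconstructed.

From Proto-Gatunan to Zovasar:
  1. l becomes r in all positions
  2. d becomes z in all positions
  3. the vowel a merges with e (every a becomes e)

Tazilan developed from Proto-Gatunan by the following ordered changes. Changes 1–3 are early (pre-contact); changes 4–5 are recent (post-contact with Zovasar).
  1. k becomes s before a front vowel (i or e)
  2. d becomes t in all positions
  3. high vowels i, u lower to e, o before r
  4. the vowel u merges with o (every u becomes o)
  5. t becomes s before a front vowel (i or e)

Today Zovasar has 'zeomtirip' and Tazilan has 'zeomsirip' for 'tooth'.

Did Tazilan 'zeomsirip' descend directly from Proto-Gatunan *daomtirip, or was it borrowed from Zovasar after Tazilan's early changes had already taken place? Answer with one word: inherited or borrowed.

If inherited, *daomtirip would pass through all of Tazilan's changes:
Tazilan: *daomtirip
  daomtirip (rule 1 does not apply)
  daomtirip → taomtirip   [unconditioned shift]
  taomtirip → taomterip   [pre-rhotic lowering]
  taomterip (rule 4 does not apply)
  taomterip → taomserip   [palatalisation]
  giving Tazilan taomserip.
If borrowed from Zovasar 'zeomtirip' after the early changes, it would undergo only the recent ones:
  rule 4 (vowel merger): no change (zeomtirip)
  rule 5 (palatalisation): zeomtirip → zeomsirip
  ⇒ as a loan: zeomsirip
Tazilan 'zeomsirip' matches the loan outcome 'zeomsirip', not the inherited 'taomserip' — it skipped the early Tazilan changes, so it was borrowed from Zovasar.

borrowed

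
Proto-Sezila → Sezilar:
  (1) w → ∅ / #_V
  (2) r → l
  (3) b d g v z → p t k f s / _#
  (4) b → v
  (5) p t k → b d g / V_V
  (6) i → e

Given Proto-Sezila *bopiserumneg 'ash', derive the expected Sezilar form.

Sezilar: start from *bopiserumneg.
  rule 1: no change — bopiserumneg
  rule 2 (unconditioned shift): bopiserumneg → bopiselumneg
  rule 3 (final devoicing): bopiselumneg → bopiselumnek
  rule 4 (unconditioned shift): bopiselumnek → vopiselumnek
  rule 5 (intervocalic voicing): vopiselumnek → vobiselumnek
  rule 6 (vowel merger): vobiselumnek → vobeselumnek
  ⇒ Sezilar vobeselumnek

vobeselumnek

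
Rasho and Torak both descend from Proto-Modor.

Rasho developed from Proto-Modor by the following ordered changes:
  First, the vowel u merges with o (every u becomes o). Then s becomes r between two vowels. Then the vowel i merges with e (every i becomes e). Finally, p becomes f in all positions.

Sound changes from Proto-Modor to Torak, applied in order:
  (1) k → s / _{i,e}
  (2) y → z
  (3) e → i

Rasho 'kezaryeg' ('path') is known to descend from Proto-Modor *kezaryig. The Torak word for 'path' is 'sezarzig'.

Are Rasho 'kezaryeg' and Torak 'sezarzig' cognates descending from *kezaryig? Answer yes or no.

Derive the expected Torak reflex of *kezaryig:
Torak: *kezaryig
  kezaryig → sezaryig   [palatalisation]
  sezaryig → sezarzig   [unconditioned shift]
  sezarzig → sizarzig   [vowel merger]
  giving Torak sizarzig.
The regular Torak reflex would be 'sizarzig', but the attested form is 'sezarzig'. The correspondence is irregular, so they are not cognates (the Torak form has a different source).

no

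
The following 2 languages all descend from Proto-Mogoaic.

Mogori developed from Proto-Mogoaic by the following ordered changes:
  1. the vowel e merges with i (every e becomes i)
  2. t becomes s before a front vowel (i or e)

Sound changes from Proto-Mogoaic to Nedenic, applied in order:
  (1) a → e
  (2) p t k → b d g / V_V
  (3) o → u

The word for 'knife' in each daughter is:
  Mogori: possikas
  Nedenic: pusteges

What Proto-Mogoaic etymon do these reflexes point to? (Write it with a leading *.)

*postekas

Position 6: Mogori has k, Nedenic has g. Mogori preserves k here (none of its changes turn any other segment into k), so the proto-segment is *k.
Position 4: Mogori has s, Nedenic has t. Nedenic preserves t here (none of its changes turn any other segment into t), so the proto-segment is *t.
Position 5: Mogori has i, Nedenic has e. Taking the neighbouring segments as reconstructed: Mogori i could go back to *e or *i; Nedenic e could go back to *a or *e — the one source consistent with every daughter is *e.
This points to *postekas. Verify forward in each daughter:
Mogori: *postekas
  postekas → postikas   [vowel merger]
  postikas → possikas   [palatalisation]
  giving Mogori possikas.
Nedenic: start from *postekas.
  rule 1 (vowel merger): postekas → postekes
  rule 2 (intervocalic voicing): postekes → posteges
  rule 3 (vowel merger): posteges → pusteges
  ⇒ Nedenic pusteges
*postekas is the unique common source.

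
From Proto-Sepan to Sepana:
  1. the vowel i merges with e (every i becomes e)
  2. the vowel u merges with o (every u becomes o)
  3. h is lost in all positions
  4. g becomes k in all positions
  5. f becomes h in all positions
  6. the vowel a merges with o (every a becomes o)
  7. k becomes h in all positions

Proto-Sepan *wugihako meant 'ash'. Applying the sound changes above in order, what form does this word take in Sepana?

woheoho

Sepana: *wugihako > wugehako > wogehako > wogeako > wokeako > wokeoko > woheoho  (by vowel merger, vowel merger, h-loss, unconditioned shift, vowel merger, unconditioned shift)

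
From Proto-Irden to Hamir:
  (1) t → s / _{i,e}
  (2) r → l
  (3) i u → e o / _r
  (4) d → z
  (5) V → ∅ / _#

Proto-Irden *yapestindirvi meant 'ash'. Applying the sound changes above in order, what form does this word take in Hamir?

Hamir: *yapestindirvi
  yapestindirvi → yapessindirvi   [palatalisation]
  yapessindirvi → yapessindilvi   [unconditioned shift]
  yapessindilvi (rule 3 does not apply)
  yapessindilvi → yapessinzilvi   [unconditioned shift]
  yapessinzilvi → yapessinzilv   [apocope]
  giving Hamir yapessinzilv.

yapessinzilv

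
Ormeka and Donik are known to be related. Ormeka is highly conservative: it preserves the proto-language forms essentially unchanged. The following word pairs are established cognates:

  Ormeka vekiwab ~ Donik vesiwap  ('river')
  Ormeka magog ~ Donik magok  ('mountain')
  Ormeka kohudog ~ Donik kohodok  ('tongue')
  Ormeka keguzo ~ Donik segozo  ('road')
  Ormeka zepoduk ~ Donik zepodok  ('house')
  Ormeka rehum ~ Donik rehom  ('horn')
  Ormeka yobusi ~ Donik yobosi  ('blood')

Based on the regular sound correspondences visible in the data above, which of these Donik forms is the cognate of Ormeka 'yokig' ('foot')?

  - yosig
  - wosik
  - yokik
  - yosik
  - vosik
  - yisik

vekiwab ~ vesiwap — Ormeka k corresponds to Donik s between vowels (before a front vowel).
magog ~ magok, kohudog ~ kohodok — Ormeka g corresponds to Donik k word-finally.
Applying these to Ormeka 'yokig':
  yokig → yosig   (k→s between vowels (before a front vowel))
  yosig → yosik   (g→k word-finally)
So the Donik cognate is 'yosik'.

yosik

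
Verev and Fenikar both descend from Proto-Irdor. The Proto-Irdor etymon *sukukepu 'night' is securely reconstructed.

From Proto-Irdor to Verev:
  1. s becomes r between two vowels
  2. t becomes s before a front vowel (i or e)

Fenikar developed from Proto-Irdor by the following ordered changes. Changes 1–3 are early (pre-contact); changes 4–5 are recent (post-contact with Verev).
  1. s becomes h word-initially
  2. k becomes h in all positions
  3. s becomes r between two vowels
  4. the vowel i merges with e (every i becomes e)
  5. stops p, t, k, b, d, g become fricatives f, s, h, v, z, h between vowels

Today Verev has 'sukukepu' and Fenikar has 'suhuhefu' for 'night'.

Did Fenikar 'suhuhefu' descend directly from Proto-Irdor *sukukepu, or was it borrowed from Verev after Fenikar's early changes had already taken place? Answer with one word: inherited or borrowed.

borrowed

If inherited, *sukukepu would pass through all of Fenikar's changes:
Fenikar: start from *sukukepu.
  rule 1 (debuccalisation): sukukepu → hukukepu
  rule 2 (unconditioned shift): hukukepu → huhuhepu
  rule 3: no change — huhuhepu
  rule 4: no change — huhuhepu
  rule 5 (intervocalic lenition): huhuhepu → huhuhefu
  ⇒ Fenikar huhuhefu
If borrowed from Verev 'sukukepu' after the early changes, it would undergo only the recent ones:
  rule 4 (vowel merger): no change (sukukepu)
  rule 5 (intervocalic lenition): sukukepu → suhuhefu
  ⇒ as a loan: suhuhefu
Fenikar 'suhuhefu' matches the loan outcome 'suhuhefu', not the inherited 'huhuhefu' — it skipped the early Fenikar changes, so it was borrowed from Verev.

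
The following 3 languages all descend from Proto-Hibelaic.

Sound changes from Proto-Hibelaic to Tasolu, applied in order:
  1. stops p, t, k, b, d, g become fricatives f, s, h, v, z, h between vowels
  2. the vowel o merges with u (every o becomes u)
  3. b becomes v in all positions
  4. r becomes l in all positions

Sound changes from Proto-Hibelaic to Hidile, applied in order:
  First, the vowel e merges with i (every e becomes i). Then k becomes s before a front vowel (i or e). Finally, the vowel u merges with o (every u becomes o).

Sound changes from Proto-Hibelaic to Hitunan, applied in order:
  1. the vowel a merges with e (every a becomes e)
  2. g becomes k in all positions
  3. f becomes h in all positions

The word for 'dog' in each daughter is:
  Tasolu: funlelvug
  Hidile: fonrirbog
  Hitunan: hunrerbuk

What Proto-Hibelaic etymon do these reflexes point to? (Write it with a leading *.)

*funrerbug

Position 9: Tasolu has g, Hidile has g, Hitunan has k. Tasolu preserves g here (none of its changes turn any other segment into g), so the proto-segment is *g.
Position 7: Tasolu has v, Hidile has b, Hitunan has b. Hidile preserves b here (none of its changes turn any other segment into b), so the proto-segment is *b.
This points to *funrerbug. Verify forward in each daughter:
Tasolu: *funrerbug > funrervug > funlelvug  (by unconditioned shift, unconditioned shift)
Hidile: start from *funrerbug.
  rule 1 (vowel merger): funrerbug → funrirbug
  rule 2: no change — funrirbug
  rule 3 (vowel merger): funrirbug → fonrirbog
  ⇒ Hidile fonrirbog
Hitunan: *funrerbug > funrerbuk > hunrerbuk  (by unconditioned shift, unconditioned shift)
No other proto-form is consistent with every reflex, so the reconstruction is *funrerbug.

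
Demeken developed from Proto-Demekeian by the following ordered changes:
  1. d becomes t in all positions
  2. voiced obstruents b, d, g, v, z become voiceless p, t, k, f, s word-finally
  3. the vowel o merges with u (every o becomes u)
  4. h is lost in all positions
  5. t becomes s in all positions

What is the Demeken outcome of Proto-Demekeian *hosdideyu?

Demeken: *hosdideyu
  hosdideyu → hostiteyu   [unconditioned shift]
  hostiteyu (rule 2 does not apply)
  hostiteyu → hustiteyu   [vowel merger]
  hustiteyu → ustiteyu   [h-loss]
  ustiteyu → ussiseyu   [unconditioned shift]
  giving Demeken ussiseyu.

ussiseyu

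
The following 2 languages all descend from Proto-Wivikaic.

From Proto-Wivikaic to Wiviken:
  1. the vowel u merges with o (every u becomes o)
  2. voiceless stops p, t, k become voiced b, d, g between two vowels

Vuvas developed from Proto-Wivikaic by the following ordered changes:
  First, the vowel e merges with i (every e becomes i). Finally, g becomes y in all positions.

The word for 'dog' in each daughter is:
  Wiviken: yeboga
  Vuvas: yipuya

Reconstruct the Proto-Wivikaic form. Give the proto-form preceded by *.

Position 4: Wiviken has o, Vuvas has u. Vuvas preserves u here (none of its changes turn any other segment into u), so the proto-segment is *u.
Position 5: Wiviken has g, Vuvas has y. Taking the neighbouring segments as reconstructed: Wiviken g could go back to *k or *g; Vuvas y could go back to *g or *y — the one source consistent with every daughter is *g.
Position 2: Wiviken has e, Vuvas has i. Wiviken preserves e here (none of its changes turn any other segment into e), so the proto-segment is *e.
Verify the candidate proto-form against each daughter:
Wiviken: *yepuga > yepoga > yeboga  (by vowel merger, intervocalic voicing)
Vuvas: *yepuga > yipuga > yipuya  (by vowel merger, unconditioned shift)
No other proto-form is consistent with every reflex, so the reconstruction is *yepuga.

*yepuga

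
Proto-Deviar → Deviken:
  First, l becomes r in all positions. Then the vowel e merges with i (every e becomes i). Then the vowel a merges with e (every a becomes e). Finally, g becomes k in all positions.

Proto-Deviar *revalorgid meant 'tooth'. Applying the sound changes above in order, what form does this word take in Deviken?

riverorkid

Deviken: start from *revalorgid.
  rule 1 (unconditioned shift): revalorgid → revarorgid
  rule 2 (vowel merger): revarorgid → rivarorgid
  rule 3 (vowel merger): rivarorgid → riverorgid
  rule 4 (unconditioned shift): riverorgid → riverorkid
  ⇒ Deviken riverorkid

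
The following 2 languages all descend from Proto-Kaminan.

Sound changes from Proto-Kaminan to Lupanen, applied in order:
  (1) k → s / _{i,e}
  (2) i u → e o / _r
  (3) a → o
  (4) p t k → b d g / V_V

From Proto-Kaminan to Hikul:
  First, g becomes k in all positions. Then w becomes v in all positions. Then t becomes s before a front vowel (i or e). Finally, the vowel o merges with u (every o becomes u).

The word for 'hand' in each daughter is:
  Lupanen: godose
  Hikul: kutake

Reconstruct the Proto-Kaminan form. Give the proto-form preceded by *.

*gotake

Position 1: Lupanen has g, Hikul has k. Taking the neighbouring segments as reconstructed: Lupanen g can only go back to *g; Hikul k could go back to *k or *g — the one source consistent with every daughter is *g.
Position 3: Lupanen has d, Hikul has t. Hikul preserves t here (none of its changes turn any other segment into t), so the proto-segment is *t.
This points to *gotake. Verify forward in each daughter:
Lupanen: start from *gotake.
  rule 1 (palatalisation): gotake → gotase
  rule 2: no change — gotase
  rule 3 (vowel merger): gotase → gotose
  rule 4 (intervocalic voicing): gotose → godose
  ⇒ Lupanen godose
Hikul: *gotake > kotake > kutake  (by unconditioned shift, vowel merger)
No other proto-form is consistent with every reflex, so the reconstruction is *gotake.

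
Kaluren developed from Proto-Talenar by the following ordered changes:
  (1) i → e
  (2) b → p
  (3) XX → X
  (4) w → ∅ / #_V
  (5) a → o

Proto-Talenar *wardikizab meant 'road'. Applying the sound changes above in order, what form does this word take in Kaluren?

Kaluren: *wardikizab
  wardikizab → wardekezab   [vowel merger]
  wardekezab → wardekezap   [unconditioned shift]
  wardekezap (rule 3 does not apply)
  wardekezap → ardekezap   [glide loss]
  ardekezap → ordekezop   [vowel merger]
  giving Kaluren ordekezop.

ordekezop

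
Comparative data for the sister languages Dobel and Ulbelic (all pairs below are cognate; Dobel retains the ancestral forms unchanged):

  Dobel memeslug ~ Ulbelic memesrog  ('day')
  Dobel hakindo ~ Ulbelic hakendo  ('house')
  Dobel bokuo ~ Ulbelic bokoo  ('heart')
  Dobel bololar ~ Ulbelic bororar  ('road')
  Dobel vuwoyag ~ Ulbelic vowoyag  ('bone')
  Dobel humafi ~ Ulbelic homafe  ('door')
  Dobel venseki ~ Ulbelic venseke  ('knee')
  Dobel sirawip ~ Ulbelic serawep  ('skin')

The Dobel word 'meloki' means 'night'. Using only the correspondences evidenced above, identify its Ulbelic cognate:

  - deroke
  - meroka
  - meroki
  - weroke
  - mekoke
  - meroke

meroke

bololar ~ bororar — Dobel l corresponds to Ulbelic r between vowels (before a back vowel).
humafi ~ homafe, venseki ~ venseke — Dobel i corresponds to Ulbelic e word-finally.
Applying these to Dobel 'meloki':
  meloki → meroki   (l→r between vowels (before a back vowel))
  meroki → meroke   (i→e word-finally)
So the Ulbelic cognate is 'meroke'.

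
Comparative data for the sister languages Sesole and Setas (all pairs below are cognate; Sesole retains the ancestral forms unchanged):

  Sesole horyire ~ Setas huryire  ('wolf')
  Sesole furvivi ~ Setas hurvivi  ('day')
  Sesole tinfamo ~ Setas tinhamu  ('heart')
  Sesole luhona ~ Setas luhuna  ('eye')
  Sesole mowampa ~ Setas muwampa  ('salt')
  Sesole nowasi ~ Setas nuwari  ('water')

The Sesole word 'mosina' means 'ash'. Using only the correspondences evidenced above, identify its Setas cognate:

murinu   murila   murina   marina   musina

murina

mowampa ~ muwampa, nowasi ~ nuwari — Sesole o corresponds to Setas u after a consonant, before a consonant other than r, m, n, p, b, f, v.
nowasi ~ nuwari — Sesole s corresponds to Setas r between vowels (before a front vowel).
Applying these to Sesole 'mosina':
  mosina → musina   (o→u after a consonant, before a consonant other than r, m, n, p, b, f, v)
  musina → murina   (s→r between vowels (before a front vowel))
So the Setas cognate is 'murina'.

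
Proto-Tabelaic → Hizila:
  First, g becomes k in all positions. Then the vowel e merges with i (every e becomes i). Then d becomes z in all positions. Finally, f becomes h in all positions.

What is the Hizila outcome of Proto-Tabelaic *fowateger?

howatikir

Hizila: start from *fowateger.
  rule 1 (unconditioned shift): fowateger → fowateker
  rule 2 (vowel merger): fowateker → fowatikir
  rule 3: no change — fowatikir
  rule 4 (unconditioned shift): fowatikir → howatikir
  ⇒ Hizila howatikir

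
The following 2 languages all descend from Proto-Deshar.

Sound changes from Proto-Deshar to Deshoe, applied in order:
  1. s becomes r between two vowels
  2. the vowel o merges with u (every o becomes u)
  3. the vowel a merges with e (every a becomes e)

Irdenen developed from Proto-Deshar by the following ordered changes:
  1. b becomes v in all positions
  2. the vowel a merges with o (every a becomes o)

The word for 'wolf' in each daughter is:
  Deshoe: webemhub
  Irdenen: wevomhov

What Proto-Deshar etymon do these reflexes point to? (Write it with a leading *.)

Position 7: Deshoe has u, Irdenen has o. Taking the neighbouring segments as reconstructed: Deshoe u could go back to *o or *u; Irdenen o could go back to *a or *o — the one source consistent with every daughter is *o.
Position 8: Deshoe has b, Irdenen has v. Deshoe preserves b here (none of its changes turn any other segment into b), so the proto-segment is *b.
Continuing position by position gives *webamhob; check it forward:
Deshoe: *webamhob > webamhub > webemhub  (by vowel merger, vowel merger)
Irdenen: *webamhob
  webamhob → wevamhov   [unconditioned shift]
  wevamhov → wevomhov   [vowel merger]
  giving Irdenen wevomhov.
*webamhob is the unique common source.

*webamhob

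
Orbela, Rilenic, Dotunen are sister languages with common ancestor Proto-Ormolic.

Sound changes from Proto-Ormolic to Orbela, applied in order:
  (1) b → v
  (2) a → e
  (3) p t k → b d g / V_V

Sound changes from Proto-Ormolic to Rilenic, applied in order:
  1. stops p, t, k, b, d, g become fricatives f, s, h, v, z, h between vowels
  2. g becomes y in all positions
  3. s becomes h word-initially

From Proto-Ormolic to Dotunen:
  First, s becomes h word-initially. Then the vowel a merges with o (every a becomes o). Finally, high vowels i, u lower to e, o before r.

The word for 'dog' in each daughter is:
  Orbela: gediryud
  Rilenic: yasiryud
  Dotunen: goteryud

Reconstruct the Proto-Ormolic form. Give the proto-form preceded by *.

*gatiryud

Position 3: Orbela has d, Rilenic has s, Dotunen has t. Dotunen preserves t here (none of its changes turn any other segment into t), so the proto-segment is *t.
Position 1: Orbela has g, Rilenic has y, Dotunen has g. Dotunen preserves g here (none of its changes turn any other segment into g), so the proto-segment is *g.
Position 2: Orbela has e, Rilenic has a, Dotunen has o. Rilenic preserves a here (none of its changes turn any other segment into a), so the proto-segment is *a.
Continuing position by position gives *gatiryud; check it forward:
Orbela: *gatiryud > getiryud > gediryud  (by vowel merger, intervocalic voicing)
Rilenic: *gatiryud
  gatiryud → gasiryud   [intervocalic lenition]
  gasiryud → yasiryud   [unconditioned shift]
  yasiryud (rule 3 does not apply)
  giving Rilenic yasiryud.
Dotunen: *gatiryud
  gatiryud (rule 1 does not apply)
  gatiryud → gotiryud   [vowel merger]
  gotiryud → goteryud   [pre-rhotic lowering]
  giving Dotunen goteryud.
Only *gatiryud yields all of Orbela gediryud, Rilenic yasiryud, Dotunen goteryud.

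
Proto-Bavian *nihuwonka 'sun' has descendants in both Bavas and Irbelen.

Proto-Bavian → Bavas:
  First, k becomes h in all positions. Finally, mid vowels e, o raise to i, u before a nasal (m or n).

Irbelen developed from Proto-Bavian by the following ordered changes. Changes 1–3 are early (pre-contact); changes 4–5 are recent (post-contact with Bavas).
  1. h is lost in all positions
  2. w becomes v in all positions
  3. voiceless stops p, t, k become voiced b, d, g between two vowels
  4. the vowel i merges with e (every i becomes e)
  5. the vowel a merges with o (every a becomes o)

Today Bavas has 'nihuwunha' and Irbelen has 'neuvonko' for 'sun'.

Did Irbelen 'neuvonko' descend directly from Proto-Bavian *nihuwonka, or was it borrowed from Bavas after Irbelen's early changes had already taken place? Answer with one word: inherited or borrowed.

inherited

If inherited, *nihuwonka would pass through all of Irbelen's changes:
Irbelen: start from *nihuwonka.
  rule 1 (h-loss): nihuwonka → niuwonka
  rule 2 (unconditioned shift): niuwonka → niuvonka
  rule 3: no change — niuvonka
  rule 4 (vowel merger): niuvonka → neuvonka
  rule 5 (vowel merger): neuvonka → neuvonko
  ⇒ Irbelen neuvonko
If borrowed from Bavas 'nihuwunha' after the early changes, it would undergo only the recent ones:
  rule 4 (vowel merger): nihuwunha → nehuwunha
  rule 5 (vowel merger): nehuwunha → nehuwunho
  ⇒ as a loan: nehuwunho
Irbelen 'neuvonko' matches the inherited outcome exactly, so it is an inherited cognate, not a loan.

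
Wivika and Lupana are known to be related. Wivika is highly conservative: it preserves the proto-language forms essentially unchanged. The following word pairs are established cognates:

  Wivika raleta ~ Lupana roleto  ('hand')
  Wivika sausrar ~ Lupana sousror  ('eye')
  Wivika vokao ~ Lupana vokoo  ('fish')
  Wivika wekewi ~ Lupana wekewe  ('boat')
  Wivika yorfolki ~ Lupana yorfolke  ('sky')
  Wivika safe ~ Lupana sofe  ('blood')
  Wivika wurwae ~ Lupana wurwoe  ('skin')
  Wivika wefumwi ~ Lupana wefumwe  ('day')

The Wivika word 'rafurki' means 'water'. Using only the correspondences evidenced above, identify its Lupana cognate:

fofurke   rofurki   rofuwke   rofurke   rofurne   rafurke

rofurke

safe ~ sofe — Wivika a corresponds to Lupana o after a consonant, before a labial obstruent.
wekewi ~ wekewe, yorfolki ~ yorfolke — Wivika i corresponds to Lupana e word-finally.
Applying these to Wivika 'rafurki':
  rafurki → rofurki   (a→o after a consonant, before a labial obstruent)
  rofurki → rofurke   (i→e word-finally)
So the Lupana cognate is 'rofurke'.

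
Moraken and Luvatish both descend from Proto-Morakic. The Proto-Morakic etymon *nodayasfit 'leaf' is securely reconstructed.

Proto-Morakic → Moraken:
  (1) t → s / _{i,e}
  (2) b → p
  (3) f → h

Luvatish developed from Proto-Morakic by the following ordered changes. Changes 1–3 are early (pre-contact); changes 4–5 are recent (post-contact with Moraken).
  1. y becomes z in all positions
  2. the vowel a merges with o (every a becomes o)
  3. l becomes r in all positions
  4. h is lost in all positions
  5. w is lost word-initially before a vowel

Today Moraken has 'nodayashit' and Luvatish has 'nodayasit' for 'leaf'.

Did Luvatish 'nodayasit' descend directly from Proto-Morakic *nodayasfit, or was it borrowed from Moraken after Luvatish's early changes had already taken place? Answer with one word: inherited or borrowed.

If inherited, *nodayasfit would pass through all of Luvatish's changes:
Luvatish: *nodayasfit > nodazasfit > nodozosfit  (by unconditioned shift, vowel merger)
If borrowed from Moraken 'nodayashit' after the early changes, it would undergo only the recent ones:
  rule 4 (h-loss): nodayashit → nodayasit
  rule 5 (glide loss): no change (nodayasit)
  ⇒ as a loan: nodayasit
Luvatish 'nodayasit' matches the loan outcome 'nodayasit', not the inherited 'nodozosfit' — it skipped the early Luvatish changes, so it was borrowed from Moraken.

borrowed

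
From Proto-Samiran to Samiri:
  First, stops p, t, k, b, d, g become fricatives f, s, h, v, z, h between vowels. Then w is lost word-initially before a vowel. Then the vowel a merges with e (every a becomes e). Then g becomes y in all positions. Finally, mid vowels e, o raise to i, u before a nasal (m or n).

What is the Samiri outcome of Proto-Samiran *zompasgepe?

Samiri: *zompasgepe > zompasgefe > zompesgefe > zompesyefe > zumpesyefe  (by intervocalic lenition, vowel merger, unconditioned shift, pre-nasal raising)

zumpesyefe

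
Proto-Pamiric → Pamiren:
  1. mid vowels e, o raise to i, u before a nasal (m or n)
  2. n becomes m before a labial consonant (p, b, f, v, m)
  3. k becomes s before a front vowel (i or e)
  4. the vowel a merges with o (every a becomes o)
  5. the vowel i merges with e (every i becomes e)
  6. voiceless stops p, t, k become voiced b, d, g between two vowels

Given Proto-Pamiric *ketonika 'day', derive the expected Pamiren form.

Pamiren: *ketonika
  ketonika → ketunika   [pre-nasal raising]
  ketunika (rule 2 does not apply)
  ketunika → setunika   [palatalisation]
  setunika → setuniko   [vowel merger]
  setuniko → setuneko   [vowel merger]
  setuneko → sedunego   [intervocalic voicing]
  giving Pamiren sedunego.

sedunego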